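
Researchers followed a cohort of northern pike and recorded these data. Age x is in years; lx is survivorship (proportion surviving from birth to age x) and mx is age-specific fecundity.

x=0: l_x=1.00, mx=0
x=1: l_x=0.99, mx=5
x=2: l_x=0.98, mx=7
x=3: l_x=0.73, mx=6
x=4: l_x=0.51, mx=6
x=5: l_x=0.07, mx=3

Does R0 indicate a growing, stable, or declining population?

growing

R0 = Σ lx·mx = 0 + 4.95 + 6.86 + 4.38 + 3.06 + 0.21 = 19.46
R0 > 1, so the population is growing.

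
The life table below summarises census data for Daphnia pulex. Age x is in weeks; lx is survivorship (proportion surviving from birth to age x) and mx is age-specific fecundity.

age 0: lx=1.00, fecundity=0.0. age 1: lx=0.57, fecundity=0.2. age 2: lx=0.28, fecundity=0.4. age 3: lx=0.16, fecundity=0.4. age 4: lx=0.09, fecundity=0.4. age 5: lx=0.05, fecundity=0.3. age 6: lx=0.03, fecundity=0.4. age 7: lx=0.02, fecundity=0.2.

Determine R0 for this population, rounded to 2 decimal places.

0.36

lx·mx by age: 0, 0.114, 0.112, 0.064, 0.036, 0.015, 0.012, 0.004
R0 = Σ lx·mx = 0.357 → 0.36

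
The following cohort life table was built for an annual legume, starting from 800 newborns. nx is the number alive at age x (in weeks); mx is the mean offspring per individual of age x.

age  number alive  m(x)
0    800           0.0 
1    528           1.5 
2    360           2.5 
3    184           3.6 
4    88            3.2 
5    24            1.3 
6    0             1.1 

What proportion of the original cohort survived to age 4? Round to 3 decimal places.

l_4 = n_4/n_0 = 88/800 = 0.11 → 0.110

0.110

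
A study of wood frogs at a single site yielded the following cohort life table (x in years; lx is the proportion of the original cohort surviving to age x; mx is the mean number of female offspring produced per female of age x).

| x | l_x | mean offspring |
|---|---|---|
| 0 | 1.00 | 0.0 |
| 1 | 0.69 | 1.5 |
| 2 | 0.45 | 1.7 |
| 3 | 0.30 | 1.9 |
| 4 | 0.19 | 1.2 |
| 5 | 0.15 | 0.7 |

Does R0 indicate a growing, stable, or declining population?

growing

R0 = Σ lx·mx = 0 + 1.035 + 0.765 + 0.57 + 0.228 + 0.105 = 2.703
R0 > 1, so the population is growing.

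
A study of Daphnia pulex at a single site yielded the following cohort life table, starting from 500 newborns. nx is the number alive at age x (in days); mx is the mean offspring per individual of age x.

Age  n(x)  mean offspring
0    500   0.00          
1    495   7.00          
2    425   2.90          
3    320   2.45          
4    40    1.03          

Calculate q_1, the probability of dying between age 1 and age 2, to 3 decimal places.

0.141

lx = nx/n0 = nx/500: 1, 0.99, 0.85, 0.64, 0.08
q_1 = (l_1 − l_2) / l_1 = (0.99 − 0.85) / 0.99
     = 0.14 / 0.99 = 0.141414… → 0.141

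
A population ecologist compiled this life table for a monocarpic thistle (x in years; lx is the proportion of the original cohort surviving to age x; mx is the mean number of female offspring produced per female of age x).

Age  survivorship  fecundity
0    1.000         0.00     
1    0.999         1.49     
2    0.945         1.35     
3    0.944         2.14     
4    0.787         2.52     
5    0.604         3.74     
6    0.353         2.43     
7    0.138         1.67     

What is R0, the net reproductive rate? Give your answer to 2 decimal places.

lx·mx by age: 0, 1.48851, 1.27575, 2.02016, 1.98324, 2.25896, 0.85779, 0.23046
R0 = Σ lx·mx = 10.11487 → 10.11

10.11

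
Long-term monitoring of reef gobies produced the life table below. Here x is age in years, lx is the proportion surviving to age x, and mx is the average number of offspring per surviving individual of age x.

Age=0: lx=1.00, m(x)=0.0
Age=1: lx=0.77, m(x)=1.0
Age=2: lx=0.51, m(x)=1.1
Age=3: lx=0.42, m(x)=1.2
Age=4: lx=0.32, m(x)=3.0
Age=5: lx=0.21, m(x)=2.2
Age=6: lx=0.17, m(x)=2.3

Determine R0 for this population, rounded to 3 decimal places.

lx·mx by age: 0, 0.77, 0.561, 0.504, 0.96, 0.462, 0.391
R0 = Σ lx·mx = 3.648 → 3.648

3.648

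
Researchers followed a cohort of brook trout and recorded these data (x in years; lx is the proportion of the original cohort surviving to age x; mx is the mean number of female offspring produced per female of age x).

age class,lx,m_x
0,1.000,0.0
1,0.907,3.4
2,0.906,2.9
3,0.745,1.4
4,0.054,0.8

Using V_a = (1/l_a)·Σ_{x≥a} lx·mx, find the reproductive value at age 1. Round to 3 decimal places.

lx·mx for x ≥ 1: 3.0838, 2.6274, 1.043, 0.0432 → sum = 6.7974
V_1 = 6.7974 / l_1 = 6.7974 / 0.907 = 7.494377… → 7.494

7.494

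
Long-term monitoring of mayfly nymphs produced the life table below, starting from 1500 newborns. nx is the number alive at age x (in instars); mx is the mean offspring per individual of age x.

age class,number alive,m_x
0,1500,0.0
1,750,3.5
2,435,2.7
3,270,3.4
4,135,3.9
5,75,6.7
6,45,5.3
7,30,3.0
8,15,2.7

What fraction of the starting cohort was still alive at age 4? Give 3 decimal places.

0.090

l_4 = n_4/n_0 = 135/1500 = 0.09 → 0.090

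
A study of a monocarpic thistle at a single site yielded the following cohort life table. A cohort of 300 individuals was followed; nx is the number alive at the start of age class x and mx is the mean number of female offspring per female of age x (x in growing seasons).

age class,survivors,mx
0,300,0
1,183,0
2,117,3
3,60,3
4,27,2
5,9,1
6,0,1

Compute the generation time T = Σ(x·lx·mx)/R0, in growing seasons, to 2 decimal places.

lx = nx/n0 = nx/300: 1, 0.61, 0.39, 0.2, 0.09, 0.03, 0
lx·mx: 0, 0, 1.17, 0.6, 0.18, 0.03, 0 → R0 = 1.98
x·lx·mx: 0, 0, 2.34, 1.8, 0.72, 0.15, 0 → Σ = 5.01
T = 5.01 / 1.98 = 2.530303… → 2.53

2.53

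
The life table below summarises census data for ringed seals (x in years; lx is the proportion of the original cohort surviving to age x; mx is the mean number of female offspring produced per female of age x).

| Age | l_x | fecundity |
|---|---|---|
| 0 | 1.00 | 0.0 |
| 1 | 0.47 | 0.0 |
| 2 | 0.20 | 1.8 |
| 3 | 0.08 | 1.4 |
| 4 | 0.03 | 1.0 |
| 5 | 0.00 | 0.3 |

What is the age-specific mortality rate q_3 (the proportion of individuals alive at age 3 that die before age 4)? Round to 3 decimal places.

q_3 = (l_3 − l_4) / l_3 = (0.08 − 0.03) / 0.08
     = 0.05 / 0.08 = 0.625 → 0.625

0.625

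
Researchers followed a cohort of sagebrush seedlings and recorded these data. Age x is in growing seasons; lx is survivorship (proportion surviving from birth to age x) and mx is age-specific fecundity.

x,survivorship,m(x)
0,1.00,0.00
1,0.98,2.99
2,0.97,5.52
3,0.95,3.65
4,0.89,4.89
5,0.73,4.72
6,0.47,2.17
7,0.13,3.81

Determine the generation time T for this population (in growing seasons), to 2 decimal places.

lx·mx: 0, 2.9302, 5.3544, 3.4675, 4.3521, 3.4456, 1.0199, 0.4953 → R0 = 21.065
x·lx·mx: 0, 2.9302, 10.7088, 10.4025, 17.4084, 17.228, 6.1194, 3.4671 → Σ = 68.2644
T = 68.2644 / 21.065 = 3.240655… → 3.24

3.24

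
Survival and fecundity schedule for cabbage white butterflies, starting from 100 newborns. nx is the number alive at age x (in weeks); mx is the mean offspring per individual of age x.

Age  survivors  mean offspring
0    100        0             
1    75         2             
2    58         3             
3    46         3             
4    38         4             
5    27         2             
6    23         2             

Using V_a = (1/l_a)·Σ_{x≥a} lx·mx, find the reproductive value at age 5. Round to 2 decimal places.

lx = nx/n0 = nx/100: 1, 0.75, 0.58, 0.46, 0.38, 0.27, 0.23
lx·mx for x ≥ 5: 0.54, 0.46 → sum = 1
V_5 = 1 / l_5 = 1 / 0.27 = 3.703704… → 3.70

3.70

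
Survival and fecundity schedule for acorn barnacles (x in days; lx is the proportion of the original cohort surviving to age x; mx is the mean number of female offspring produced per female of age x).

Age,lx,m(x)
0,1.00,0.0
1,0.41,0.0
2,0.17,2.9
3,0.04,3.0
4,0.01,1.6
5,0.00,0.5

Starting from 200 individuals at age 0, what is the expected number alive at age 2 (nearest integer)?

Expected survivors = N0 · l_2 = 200 × 0.17 = 34 → 34

34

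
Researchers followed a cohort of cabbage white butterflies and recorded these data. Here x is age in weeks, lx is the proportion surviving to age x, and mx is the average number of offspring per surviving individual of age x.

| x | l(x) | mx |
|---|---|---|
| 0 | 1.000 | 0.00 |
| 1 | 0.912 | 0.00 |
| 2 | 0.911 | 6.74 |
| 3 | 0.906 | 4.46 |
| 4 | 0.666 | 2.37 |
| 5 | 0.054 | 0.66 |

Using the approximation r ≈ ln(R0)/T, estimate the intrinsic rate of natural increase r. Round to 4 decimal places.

R0 = Σ lx·mx = 0 + 0 + 6.14014 + 4.04076 + 1.57842 + 0.03564 = 11.79496
Σ x·lx·mx = 30.89444; T = 30.89444/11.79496 = 2.61929…
r ≈ ln(R0)/T = ln(11.79496)/2.61929… = 0.942114… → 0.9421

0.9421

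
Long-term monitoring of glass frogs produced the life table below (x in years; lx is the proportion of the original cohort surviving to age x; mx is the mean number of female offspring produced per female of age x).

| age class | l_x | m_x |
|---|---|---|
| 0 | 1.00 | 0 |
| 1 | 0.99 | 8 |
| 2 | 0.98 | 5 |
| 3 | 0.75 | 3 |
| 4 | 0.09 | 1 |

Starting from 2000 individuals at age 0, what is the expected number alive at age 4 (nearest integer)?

Expected survivors = N0 · l_4 = 2000 × 0.09 = 180 → 180

180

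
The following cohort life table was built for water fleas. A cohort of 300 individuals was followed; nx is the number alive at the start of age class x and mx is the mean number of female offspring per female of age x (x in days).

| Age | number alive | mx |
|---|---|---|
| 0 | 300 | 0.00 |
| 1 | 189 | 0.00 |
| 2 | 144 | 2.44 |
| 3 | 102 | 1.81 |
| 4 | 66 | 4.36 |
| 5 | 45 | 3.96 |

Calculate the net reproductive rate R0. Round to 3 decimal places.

3.340

lx = nx/n0 = nx/300: 1, 0.63, 0.48, 0.34, 0.22, 0.15
lx·mx by age: 0, 0, 1.1712, 0.6154, 0.9592, 0.594
R0 = Σ lx·mx = 3.3398 → 3.340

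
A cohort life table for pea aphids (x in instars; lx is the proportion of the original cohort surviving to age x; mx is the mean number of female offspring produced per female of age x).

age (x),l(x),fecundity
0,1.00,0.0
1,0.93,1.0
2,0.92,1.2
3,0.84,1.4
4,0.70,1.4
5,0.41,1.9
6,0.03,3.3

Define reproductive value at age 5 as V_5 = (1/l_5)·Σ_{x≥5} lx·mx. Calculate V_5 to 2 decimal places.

2.14

lx·mx for x ≥ 5: 0.779, 0.099 → sum = 0.878
V_5 = 0.878 / l_5 = 0.878 / 0.41 = 2.141463… → 2.14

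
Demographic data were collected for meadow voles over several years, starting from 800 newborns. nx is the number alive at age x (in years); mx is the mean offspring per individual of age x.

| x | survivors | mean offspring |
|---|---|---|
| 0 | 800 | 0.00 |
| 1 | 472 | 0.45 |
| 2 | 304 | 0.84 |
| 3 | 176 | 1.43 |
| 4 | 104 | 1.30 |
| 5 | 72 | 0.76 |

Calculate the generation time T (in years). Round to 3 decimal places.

2.521

lx = nx/n0 = nx/800: 1, 0.59, 0.38, 0.22, 0.13, 0.09
lx·mx: 0, 0.2655, 0.3192, 0.3146, 0.169, 0.0684 → R0 = 1.1367
x·lx·mx: 0, 0.2655, 0.6384, 0.9438, 0.676, 0.342 → Σ = 2.8657
T = 2.8657 / 1.1367 = 2.52107… → 2.521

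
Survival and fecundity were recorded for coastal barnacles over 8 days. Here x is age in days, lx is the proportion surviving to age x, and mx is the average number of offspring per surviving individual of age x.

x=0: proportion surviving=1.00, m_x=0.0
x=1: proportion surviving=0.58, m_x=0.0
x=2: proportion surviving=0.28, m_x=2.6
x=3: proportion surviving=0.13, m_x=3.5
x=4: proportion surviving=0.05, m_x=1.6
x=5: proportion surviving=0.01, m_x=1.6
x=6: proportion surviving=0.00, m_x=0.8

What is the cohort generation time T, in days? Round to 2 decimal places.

2.52

lx·mx: 0, 0, 0.728, 0.455, 0.08, 0.016, 0 → R0 = 1.279
x·lx·mx: 0, 0, 1.456, 1.365, 0.32, 0.08, 0 → Σ = 3.221
T = 3.221 / 1.279 = 2.518374… → 2.52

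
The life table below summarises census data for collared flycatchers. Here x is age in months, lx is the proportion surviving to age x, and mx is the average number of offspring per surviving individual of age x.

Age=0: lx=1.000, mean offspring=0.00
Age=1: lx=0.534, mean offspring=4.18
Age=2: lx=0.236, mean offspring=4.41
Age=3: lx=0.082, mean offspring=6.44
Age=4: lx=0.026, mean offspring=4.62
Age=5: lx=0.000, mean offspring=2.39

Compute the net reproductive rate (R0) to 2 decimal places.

3.92

lx·mx by age: 0, 2.23212, 1.04076, 0.52808, 0.12012, 0
R0 = Σ lx·mx = 3.92108 → 3.92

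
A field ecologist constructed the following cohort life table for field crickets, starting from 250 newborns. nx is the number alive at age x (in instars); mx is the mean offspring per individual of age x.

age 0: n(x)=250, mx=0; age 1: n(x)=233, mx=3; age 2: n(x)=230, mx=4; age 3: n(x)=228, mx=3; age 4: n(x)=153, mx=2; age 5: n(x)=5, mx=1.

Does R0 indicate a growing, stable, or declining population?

growing

lx = nx/n0 = nx/250: 1, 0.932, 0.92, 0.912, 0.612, 0.02
R0 = Σ lx·mx = 0 + 2.796 + 3.68 + 2.736 + 1.224 + 0.02 = 10.456
R0 > 1, so the population is growing.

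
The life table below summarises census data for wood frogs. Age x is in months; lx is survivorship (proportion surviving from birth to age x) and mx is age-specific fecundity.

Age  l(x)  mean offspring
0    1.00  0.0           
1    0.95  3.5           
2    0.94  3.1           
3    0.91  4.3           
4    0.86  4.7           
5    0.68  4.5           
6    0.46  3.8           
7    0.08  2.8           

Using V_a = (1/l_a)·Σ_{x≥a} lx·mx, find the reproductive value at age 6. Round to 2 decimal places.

4.29

lx·mx for x ≥ 6: 1.748, 0.224 → sum = 1.972
V_6 = 1.972 / l_6 = 1.972 / 0.46 = 4.286957… → 4.29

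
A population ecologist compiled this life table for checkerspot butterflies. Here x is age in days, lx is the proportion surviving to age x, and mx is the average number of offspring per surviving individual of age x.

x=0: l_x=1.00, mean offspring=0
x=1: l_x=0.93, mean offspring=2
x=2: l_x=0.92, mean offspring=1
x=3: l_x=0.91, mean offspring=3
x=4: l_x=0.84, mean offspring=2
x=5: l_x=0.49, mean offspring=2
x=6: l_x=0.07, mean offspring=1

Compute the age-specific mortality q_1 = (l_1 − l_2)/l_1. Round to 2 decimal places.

q_1 = (l_1 − l_2) / l_1 = (0.93 − 0.92) / 0.93
     = 0.01 / 0.93 = 0.010753… → 0.01

0.01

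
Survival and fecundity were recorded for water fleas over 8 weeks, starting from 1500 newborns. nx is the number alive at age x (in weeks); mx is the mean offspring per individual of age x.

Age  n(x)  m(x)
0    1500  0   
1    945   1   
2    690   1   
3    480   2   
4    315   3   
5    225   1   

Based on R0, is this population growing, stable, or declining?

lx = nx/n0 = nx/1500: 1, 0.63, 0.46, 0.32, 0.21, 0.15
R0 = Σ lx·mx = 0 + 0.63 + 0.46 + 0.64 + 0.63 + 0.15 = 2.51
R0 > 1, so the population is growing.

growing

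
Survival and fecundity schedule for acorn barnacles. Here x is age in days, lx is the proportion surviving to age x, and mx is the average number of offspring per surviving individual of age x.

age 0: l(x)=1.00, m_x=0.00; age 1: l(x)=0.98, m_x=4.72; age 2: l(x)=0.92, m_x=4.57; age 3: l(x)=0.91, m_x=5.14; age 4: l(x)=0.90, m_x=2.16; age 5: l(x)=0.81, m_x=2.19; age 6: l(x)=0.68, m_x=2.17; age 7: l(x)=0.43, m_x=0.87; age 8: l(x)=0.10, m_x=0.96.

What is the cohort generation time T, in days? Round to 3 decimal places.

lx·mx: 0, 4.6256, 4.2044, 4.6774, 1.944, 1.7739, 1.4756, 0.3741, 0.096 → R0 = 19.171
x·lx·mx: 0, 4.6256, 8.4088, 14.0322, 7.776, 8.8695, 8.8536, 2.6187, 0.768 → Σ = 55.9524
T = 55.9524 / 19.171 = 2.918596… → 2.919

2.919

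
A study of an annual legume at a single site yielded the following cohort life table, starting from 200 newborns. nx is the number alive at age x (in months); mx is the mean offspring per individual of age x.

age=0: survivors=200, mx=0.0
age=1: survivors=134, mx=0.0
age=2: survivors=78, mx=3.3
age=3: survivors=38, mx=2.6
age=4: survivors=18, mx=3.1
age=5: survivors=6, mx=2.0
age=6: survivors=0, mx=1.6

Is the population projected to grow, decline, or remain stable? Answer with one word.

growing

lx = nx/n0 = nx/200: 1, 0.67, 0.39, 0.19, 0.09, 0.03, 0
R0 = Σ lx·mx = 0 + 0 + 1.287 + 0.494 + 0.279 + 0.06 + 0 = 2.12
R0 > 1, so the population is growing.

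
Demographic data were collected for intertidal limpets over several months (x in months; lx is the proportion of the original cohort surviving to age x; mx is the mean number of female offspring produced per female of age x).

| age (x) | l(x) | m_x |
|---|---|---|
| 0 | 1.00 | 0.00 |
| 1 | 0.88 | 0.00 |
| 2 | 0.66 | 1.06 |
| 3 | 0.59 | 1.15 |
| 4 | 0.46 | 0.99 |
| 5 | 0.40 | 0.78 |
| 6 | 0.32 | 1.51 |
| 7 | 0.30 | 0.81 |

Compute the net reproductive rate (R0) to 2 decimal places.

lx·mx by age: 0, 0, 0.6996, 0.6785, 0.4554, 0.312, 0.4832, 0.243
R0 = Σ lx·mx = 2.8717 → 2.87

2.87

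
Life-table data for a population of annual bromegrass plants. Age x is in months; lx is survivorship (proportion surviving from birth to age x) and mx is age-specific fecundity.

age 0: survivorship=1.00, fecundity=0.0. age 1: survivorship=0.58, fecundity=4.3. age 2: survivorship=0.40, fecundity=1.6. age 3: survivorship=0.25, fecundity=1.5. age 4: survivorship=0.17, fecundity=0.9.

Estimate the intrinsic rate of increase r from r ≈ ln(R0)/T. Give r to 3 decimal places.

R0 = Σ lx·mx = 0 + 2.494 + 0.64 + 0.375 + 0.153 = 3.662
Σ x·lx·mx = 5.511; T = 5.511/3.662 = 1.50492…
r ≈ ln(R0)/T = ln(3.662)/1.50492… = 0.86251… → 0.863

0.863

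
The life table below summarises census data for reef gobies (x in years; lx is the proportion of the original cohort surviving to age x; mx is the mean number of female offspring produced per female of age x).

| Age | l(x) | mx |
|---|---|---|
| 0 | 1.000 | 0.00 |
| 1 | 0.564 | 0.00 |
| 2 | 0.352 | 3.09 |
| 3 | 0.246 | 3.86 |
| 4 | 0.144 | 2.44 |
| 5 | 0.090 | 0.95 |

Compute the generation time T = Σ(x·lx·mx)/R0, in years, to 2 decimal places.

2.77

lx·mx: 0, 0, 1.08768, 0.94956, 0.35136, 0.0855 → R0 = 2.4741
x·lx·mx: 0, 0, 2.17536, 2.84868, 1.40544, 0.4275 → Σ = 6.85698
T = 6.85698 / 2.4741 = 2.771505… → 2.77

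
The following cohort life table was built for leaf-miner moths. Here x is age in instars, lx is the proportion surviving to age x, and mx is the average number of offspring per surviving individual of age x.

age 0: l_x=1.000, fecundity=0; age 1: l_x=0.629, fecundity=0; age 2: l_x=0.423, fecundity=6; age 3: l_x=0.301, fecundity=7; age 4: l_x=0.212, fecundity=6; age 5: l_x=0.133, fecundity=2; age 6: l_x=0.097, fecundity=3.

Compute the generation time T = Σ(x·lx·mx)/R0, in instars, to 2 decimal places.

3.02

lx·mx: 0, 0, 2.538, 2.107, 1.272, 0.266, 0.291 → R0 = 6.474
x·lx·mx: 0, 0, 5.076, 6.321, 5.088, 1.33, 1.746 → Σ = 19.561
T = 19.561 / 6.474 = 3.02147… → 3.02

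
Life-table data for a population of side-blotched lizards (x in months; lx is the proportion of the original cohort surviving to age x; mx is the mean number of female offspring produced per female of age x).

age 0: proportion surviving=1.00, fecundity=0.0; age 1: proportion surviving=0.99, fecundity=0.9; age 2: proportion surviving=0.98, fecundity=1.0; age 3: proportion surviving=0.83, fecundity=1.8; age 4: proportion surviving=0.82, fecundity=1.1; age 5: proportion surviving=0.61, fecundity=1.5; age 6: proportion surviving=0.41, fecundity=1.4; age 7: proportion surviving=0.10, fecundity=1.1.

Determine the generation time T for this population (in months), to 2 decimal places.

3.36

lx·mx: 0, 0.891, 0.98, 1.494, 0.902, 0.915, 0.574, 0.11 → R0 = 5.866
x·lx·mx: 0, 0.891, 1.96, 4.482, 3.608, 4.575, 3.444, 0.77 → Σ = 19.73
T = 19.73 / 5.866 = 3.36345… → 3.36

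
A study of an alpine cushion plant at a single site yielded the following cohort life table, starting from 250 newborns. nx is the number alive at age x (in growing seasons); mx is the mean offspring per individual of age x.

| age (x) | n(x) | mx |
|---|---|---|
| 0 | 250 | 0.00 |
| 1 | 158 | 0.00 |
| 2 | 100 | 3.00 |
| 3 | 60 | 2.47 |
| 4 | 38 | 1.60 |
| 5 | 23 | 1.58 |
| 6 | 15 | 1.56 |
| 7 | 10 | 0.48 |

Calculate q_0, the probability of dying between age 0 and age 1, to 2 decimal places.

lx = nx/n0 = nx/250: 1, 0.632, 0.4, 0.24, 0.152, 0.092, 0.06, 0.04
q_0 = (l_0 − l_1) / l_0 = (1 − 0.632) / 1
     = 0.368 / 1 = 0.368 → 0.37

0.37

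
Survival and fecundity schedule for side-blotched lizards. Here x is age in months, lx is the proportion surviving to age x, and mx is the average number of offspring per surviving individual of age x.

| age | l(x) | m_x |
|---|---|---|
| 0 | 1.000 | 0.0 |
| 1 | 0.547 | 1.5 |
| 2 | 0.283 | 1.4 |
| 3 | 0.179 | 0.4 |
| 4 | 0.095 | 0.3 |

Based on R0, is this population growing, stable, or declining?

growing

R0 = Σ lx·mx = 0 + 0.8205 + 0.3962 + 0.0716 + 0.0285 = 1.3168
R0 > 1, so the population is growing.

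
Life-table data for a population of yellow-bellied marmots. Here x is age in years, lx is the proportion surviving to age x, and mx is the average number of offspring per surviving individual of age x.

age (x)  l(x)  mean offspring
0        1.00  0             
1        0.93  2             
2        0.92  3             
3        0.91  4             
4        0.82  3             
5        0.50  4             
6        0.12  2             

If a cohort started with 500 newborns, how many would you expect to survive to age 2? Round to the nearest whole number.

460

Expected survivors = N0 · l_2 = 500 × 0.92 = 460 → 460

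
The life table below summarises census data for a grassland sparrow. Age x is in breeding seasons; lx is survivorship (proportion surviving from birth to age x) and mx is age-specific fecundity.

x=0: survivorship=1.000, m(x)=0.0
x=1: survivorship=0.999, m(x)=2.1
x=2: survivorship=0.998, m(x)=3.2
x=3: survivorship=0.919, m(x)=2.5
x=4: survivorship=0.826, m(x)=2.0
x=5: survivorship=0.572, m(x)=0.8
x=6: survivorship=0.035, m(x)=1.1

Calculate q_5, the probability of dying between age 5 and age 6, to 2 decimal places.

q_5 = (l_5 − l_6) / l_5 = (0.572 − 0.035) / 0.572
     = 0.537 / 0.572 = 0.938811… → 0.94

0.94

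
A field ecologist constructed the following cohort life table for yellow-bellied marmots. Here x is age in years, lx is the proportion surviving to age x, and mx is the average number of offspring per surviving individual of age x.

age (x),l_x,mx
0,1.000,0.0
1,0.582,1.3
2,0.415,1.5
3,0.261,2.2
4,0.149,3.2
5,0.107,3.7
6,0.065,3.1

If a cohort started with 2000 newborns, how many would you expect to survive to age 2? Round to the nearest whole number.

Expected survivors = N0 · l_2 = 2000 × 0.415 = 830 → 830

830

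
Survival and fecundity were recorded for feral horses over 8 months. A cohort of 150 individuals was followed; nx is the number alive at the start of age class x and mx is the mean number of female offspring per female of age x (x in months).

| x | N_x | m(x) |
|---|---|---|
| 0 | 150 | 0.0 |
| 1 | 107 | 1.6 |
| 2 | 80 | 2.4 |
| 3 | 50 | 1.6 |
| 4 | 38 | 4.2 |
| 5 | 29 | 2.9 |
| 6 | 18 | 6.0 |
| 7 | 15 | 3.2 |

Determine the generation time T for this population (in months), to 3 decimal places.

3.367

lx = nx/n0 = nx/150: 1, 0.71333…, 0.53333…, 0.33333…, 0.25333…, 0.19333…, 0.12, 0.1
lx·mx: 0, 1.141333…, 1.28…, 0.533333…, 1.064…, 0.560667…, 0.72, 0.32 → R0 = 5.619333…
x·lx·mx: 0, 1.141333…, 2.56…, 1.6…, 4.256…, 2.803333…, 4.32, 2.24 → Σ = 18.920667…
T = 18.920667… / 5.619333… = 3.367066… → 3.367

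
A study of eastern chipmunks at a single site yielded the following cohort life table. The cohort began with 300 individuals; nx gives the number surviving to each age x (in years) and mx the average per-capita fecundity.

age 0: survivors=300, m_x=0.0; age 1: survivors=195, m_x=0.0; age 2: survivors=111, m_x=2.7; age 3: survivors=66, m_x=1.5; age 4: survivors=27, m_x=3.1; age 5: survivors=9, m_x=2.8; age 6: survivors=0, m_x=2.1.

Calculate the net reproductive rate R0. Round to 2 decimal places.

lx = nx/n0 = nx/300: 1, 0.65, 0.37, 0.22, 0.09, 0.03, 0
lx·mx by age: 0, 0, 0.999, 0.33, 0.279, 0.084, 0
R0 = Σ lx·mx = 1.692 → 1.69

1.69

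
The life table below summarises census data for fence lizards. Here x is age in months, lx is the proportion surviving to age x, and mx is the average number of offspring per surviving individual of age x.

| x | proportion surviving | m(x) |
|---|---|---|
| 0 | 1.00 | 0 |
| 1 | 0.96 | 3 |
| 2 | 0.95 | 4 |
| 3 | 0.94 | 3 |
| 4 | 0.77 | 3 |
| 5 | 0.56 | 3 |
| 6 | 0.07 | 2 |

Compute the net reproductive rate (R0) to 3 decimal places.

13.630

lx·mx by age: 0, 2.88, 3.8, 2.82, 2.31, 1.68, 0.14
R0 = Σ lx·mx = 13.63 → 13.630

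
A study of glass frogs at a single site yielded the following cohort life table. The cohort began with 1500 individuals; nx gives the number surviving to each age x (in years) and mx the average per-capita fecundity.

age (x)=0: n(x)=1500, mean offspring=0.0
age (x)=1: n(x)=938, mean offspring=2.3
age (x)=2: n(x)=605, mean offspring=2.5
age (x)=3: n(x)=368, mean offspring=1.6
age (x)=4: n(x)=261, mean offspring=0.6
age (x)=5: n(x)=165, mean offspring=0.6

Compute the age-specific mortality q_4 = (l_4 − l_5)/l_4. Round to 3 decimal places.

lx = nx/n0 = nx/1500: 1, 0.62533…, 0.40333…, 0.24533…, 0.174, 0.11
q_4 = (l_4 − l_5) / l_4 = (0.174 − 0.11) / 0.174
     = 0.064 / 0.174 = 0.367816… → 0.368

0.368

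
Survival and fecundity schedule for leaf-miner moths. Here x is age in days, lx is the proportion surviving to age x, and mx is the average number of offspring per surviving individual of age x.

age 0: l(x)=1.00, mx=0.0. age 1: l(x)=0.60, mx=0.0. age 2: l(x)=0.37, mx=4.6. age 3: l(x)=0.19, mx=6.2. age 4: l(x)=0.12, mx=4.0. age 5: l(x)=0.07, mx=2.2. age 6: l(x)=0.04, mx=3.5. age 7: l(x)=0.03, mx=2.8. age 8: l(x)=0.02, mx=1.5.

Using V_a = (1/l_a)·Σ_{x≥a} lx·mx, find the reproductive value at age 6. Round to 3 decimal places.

6.350

lx·mx for x ≥ 6: 0.14, 0.084, 0.03 → sum = 0.254
V_6 = 0.254 / l_6 = 0.254 / 0.04 = 6.35 → 6.350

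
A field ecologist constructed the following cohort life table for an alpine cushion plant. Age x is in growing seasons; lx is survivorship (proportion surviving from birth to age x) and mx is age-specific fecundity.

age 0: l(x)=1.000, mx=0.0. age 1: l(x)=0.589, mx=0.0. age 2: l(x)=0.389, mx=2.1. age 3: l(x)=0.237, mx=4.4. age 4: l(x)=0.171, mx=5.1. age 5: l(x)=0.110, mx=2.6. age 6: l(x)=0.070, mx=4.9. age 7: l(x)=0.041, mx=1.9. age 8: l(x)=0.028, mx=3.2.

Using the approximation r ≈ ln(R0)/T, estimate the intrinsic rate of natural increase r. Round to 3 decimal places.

R0 = Σ lx·mx = 0 + 0 + 0.8169 + 1.0428 + 0.8721 + 0.286 + 0.343 + 0.0779 + 0.0896 = 3.5283
Σ x·lx·mx = 13.0007; T = 13.0007/3.5283 = 3.68469…
r ≈ ln(R0)/T = ln(3.5283)/3.68469… = 0.34218… → 0.342

0.342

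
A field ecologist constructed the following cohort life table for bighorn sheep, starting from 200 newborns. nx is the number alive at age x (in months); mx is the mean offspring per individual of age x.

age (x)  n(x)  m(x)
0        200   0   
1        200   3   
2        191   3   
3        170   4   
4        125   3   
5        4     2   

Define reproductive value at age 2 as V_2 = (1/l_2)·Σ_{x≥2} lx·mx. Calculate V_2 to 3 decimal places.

8.565

lx = nx/n0 = nx/200: 1, 1, 0.955, 0.85, 0.625, 0.02
lx·mx for x ≥ 2: 2.865, 3.4, 1.875, 0.04 → sum = 8.18
V_2 = 8.18 / l_2 = 8.18 / 0.955 = 8.565445… → 8.565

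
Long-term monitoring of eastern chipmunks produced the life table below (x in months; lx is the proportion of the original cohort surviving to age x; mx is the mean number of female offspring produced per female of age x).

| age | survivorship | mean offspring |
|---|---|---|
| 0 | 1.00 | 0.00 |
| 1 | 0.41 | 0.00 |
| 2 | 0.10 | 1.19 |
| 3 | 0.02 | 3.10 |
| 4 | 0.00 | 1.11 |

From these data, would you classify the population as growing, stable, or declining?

R0 = Σ lx·mx = 0 + 0 + 0.119 + 0.062 + 0 = 0.181
R0 < 1, so the population is declining.

declining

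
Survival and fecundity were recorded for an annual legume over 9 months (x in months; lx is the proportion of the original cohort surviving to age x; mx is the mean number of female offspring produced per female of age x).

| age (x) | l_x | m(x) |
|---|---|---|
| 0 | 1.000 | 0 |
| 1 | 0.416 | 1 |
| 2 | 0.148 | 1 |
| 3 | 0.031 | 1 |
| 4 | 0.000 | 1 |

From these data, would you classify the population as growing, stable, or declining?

R0 = Σ lx·mx = 0 + 0.416 + 0.148 + 0.031 + 0 = 0.595
R0 < 1, so the population is declining.

declining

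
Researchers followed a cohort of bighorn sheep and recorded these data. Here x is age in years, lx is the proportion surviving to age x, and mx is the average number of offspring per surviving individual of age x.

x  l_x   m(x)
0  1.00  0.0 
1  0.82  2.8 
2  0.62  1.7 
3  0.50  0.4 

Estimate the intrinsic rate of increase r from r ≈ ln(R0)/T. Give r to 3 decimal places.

R0 = Σ lx·mx = 0 + 2.296 + 1.054 + 0.2 = 3.55
Σ x·lx·mx = 5.004; T = 5.004/3.55 = 1.40958…
r ≈ ln(R0)/T = ln(3.55)/1.40958… = 0.89881… → 0.899

0.899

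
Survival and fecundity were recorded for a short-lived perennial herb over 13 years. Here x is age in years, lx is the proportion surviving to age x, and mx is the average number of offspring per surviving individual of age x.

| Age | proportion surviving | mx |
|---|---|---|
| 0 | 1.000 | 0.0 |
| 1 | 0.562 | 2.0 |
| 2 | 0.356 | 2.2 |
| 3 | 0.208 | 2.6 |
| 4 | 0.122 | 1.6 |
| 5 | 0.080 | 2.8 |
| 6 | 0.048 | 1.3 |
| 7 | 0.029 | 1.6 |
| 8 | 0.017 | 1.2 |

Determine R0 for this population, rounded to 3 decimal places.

2.996

lx·mx by age: 0, 1.124, 0.7832, 0.5408, 0.1952, 0.224, 0.0624, 0.0464, 0.0204
R0 = Σ lx·mx = 2.9964 → 2.996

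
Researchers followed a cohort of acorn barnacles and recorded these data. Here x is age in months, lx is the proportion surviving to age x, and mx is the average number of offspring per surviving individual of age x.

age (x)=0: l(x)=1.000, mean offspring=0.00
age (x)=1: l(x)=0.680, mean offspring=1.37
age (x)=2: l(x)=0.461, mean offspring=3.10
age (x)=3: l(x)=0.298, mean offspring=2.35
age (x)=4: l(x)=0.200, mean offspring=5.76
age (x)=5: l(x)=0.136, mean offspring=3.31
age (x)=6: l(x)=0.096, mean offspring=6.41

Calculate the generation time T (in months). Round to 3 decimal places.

3.115

lx·mx: 0, 0.9316, 1.4291, 0.7003, 1.152, 0.45016, 0.61536 → R0 = 5.27852
x·lx·mx: 0, 0.9316, 2.8582, 2.1009, 4.608, 2.2508, 3.69216 → Σ = 16.44166
T = 16.44166 / 5.27852 = 3.114824… → 3.115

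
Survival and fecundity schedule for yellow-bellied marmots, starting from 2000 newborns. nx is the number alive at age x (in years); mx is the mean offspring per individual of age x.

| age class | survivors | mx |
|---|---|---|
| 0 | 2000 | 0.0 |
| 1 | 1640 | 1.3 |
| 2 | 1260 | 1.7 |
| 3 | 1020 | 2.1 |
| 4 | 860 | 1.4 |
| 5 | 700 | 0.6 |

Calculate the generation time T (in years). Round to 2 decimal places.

2.46

lx = nx/n0 = nx/2000: 1, 0.82, 0.63, 0.51, 0.43, 0.35
lx·mx: 0, 1.066, 1.071, 1.071, 0.602, 0.21 → R0 = 4.02
x·lx·mx: 0, 1.066, 2.142, 3.213, 2.408, 1.05 → Σ = 9.879
T = 9.879 / 4.02 = 2.457463… → 2.46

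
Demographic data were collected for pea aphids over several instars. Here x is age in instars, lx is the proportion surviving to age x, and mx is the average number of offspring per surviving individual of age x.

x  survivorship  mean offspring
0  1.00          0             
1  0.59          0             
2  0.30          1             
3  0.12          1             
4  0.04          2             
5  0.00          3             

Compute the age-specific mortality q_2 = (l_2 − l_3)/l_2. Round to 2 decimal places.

0.60

q_2 = (l_2 − l_3) / l_2 = (0.3 − 0.12) / 0.3
     = 0.18 / 0.3 = 0.6 → 0.60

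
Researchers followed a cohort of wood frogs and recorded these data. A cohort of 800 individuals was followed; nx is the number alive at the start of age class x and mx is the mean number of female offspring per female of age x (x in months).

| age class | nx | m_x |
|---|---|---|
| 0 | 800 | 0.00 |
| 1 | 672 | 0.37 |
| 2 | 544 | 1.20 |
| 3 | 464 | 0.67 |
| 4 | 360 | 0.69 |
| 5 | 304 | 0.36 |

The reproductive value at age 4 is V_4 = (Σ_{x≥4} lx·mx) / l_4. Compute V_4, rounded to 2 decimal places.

lx = nx/n0 = nx/800: 1, 0.84, 0.68, 0.58, 0.45, 0.38
lx·mx for x ≥ 4: 0.3105, 0.1368 → sum = 0.4473
V_4 = 0.4473 / l_4 = 0.4473 / 0.45 = 0.994 → 0.99

0.99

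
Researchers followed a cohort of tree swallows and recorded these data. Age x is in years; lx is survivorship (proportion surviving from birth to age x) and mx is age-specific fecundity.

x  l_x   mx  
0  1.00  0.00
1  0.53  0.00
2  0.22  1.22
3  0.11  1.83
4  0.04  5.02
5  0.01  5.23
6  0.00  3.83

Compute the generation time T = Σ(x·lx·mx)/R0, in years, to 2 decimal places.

lx·mx: 0, 0, 0.2684, 0.2013, 0.2008, 0.0523, 0 → R0 = 0.7228
x·lx·mx: 0, 0, 0.5368, 0.6039, 0.8032, 0.2615, 0 → Σ = 2.2054
T = 2.2054 / 0.7228 = 3.05119… → 3.05

3.05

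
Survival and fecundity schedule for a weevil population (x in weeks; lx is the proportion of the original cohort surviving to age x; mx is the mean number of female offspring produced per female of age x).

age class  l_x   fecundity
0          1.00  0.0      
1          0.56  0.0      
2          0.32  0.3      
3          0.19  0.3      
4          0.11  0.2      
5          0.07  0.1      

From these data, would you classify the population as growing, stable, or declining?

declining

R0 = Σ lx·mx = 0 + 0 + 0.096 + 0.057 + 0.022 + 0.007 = 0.182
R0 < 1, so the population is declining.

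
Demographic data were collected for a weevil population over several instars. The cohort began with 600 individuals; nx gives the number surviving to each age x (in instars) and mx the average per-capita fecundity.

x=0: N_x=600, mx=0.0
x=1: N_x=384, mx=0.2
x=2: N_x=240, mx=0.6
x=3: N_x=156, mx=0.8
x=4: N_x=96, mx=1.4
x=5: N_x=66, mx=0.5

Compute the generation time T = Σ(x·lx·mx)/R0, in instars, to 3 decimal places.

lx = nx/n0 = nx/600: 1, 0.64, 0.4, 0.26, 0.16, 0.11
lx·mx: 0, 0.128, 0.24, 0.208, 0.224, 0.055 → R0 = 0.855
x·lx·mx: 0, 0.128, 0.48, 0.624, 0.896, 0.275 → Σ = 2.403
T = 2.403 / 0.855 = 2.810526… → 2.811

2.811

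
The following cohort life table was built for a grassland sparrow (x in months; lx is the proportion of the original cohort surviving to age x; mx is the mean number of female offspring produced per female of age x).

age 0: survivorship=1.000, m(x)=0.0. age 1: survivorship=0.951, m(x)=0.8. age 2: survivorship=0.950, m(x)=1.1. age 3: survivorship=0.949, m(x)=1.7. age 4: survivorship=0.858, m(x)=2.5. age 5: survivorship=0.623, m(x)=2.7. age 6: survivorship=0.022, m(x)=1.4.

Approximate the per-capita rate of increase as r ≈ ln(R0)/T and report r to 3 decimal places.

R0 = Σ lx·mx = 0 + 0.7608 + 1.045 + 1.6133 + 2.145 + 1.6821 + 0.0308 = 7.277
Σ x·lx·mx = 24.866; T = 24.866/7.277 = 3.41707…
r ≈ ln(R0)/T = ln(7.277)/3.41707… = 0.58083… → 0.581

0.581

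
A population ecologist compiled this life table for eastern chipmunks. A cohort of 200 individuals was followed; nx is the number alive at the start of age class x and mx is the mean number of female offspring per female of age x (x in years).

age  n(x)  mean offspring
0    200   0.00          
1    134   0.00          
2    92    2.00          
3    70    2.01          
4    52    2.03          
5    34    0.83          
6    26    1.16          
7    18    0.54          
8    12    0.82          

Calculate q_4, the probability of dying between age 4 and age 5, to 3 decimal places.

0.346

lx = nx/n0 = nx/200: 1, 0.67, 0.46, 0.35, 0.26, 0.17, 0.13, 0.09, 0.06
q_4 = (l_4 − l_5) / l_4 = (0.26 − 0.17) / 0.26
     = 0.09 / 0.26 = 0.346154… → 0.346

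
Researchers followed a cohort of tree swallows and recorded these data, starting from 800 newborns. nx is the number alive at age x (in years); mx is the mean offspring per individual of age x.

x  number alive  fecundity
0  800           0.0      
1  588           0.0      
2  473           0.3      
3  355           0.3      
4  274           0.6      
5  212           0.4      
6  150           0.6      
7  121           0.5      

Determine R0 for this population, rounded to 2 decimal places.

lx = nx/n0 = nx/800: 1, 0.735, 0.59125, 0.44375, 0.3425, 0.265, 0.1875, 0.15125
lx·mx by age: 0, 0, 0.177375, 0.133125, 0.2055, 0.106, 0.1125, 0.075625
R0 = Σ lx·mx = 0.810125 → 0.81

0.81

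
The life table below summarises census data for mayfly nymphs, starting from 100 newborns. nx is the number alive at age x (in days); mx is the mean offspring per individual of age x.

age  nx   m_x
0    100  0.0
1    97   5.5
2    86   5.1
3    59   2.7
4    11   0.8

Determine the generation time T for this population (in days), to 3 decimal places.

lx = nx/n0 = nx/100: 1, 0.97, 0.86, 0.59, 0.11
lx·mx: 0, 5.335, 4.386, 1.593, 0.088 → R0 = 11.402
x·lx·mx: 0, 5.335, 8.772, 4.779, 0.352 → Σ = 19.238
T = 19.238 / 11.402 = 1.687248… → 1.687

1.687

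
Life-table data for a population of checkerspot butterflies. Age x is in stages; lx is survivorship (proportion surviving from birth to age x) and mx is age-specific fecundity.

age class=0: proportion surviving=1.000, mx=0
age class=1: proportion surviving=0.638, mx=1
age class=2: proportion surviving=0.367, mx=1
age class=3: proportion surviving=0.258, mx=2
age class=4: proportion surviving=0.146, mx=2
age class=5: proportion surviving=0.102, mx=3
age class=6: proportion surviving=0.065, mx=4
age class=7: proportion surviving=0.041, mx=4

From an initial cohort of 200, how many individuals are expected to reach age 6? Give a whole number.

Expected survivors = N0 · l_6 = 200 × 0.065 = 13 → 13

13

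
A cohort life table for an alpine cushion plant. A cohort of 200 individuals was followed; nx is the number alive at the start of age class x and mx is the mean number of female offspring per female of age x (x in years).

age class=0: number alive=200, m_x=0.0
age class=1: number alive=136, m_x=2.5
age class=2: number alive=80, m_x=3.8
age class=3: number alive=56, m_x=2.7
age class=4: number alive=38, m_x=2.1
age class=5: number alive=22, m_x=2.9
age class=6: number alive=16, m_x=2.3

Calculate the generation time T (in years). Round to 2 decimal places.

lx = nx/n0 = nx/200: 1, 0.68, 0.4, 0.28, 0.19, 0.11, 0.08
lx·mx: 0, 1.7, 1.52, 0.756, 0.399, 0.319, 0.184 → R0 = 4.878
x·lx·mx: 0, 1.7, 3.04, 2.268, 1.596, 1.595, 1.104 → Σ = 11.303
T = 11.303 / 4.878 = 2.317138… → 2.32

2.32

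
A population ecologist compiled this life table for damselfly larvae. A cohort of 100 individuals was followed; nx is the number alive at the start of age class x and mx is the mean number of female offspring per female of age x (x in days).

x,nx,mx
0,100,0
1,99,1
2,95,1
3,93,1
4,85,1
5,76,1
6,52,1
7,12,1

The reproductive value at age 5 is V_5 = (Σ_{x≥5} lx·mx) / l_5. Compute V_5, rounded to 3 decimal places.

1.842

lx = nx/n0 = nx/100: 1, 0.99, 0.95, 0.93, 0.85, 0.76, 0.52, 0.12
lx·mx for x ≥ 5: 0.76, 0.52, 0.12 → sum = 1.4
V_5 = 1.4 / l_5 = 1.4 / 0.76 = 1.842105… → 1.842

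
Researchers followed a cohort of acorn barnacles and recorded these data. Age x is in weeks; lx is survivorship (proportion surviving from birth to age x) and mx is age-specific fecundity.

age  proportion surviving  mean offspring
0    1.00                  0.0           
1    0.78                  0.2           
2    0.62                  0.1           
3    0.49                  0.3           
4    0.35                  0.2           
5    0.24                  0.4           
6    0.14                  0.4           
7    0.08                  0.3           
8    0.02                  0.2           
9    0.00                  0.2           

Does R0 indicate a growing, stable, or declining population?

declining

R0 = Σ lx·mx = 0 + 0.156 + 0.062 + 0.147 + 0.07 + 0.096 + 0.056 + 0.024 + 0.004 + 0 = 0.615
R0 < 1, so the population is declining.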